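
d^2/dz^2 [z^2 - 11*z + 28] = 2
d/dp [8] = 0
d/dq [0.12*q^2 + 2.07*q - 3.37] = 0.24*q + 2.07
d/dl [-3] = 0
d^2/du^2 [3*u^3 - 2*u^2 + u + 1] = 18*u - 4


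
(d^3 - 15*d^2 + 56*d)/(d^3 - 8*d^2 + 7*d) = (d - 8)/(d - 1)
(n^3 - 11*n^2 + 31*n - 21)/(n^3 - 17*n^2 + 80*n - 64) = (n^2 - 10*n + 21)/(n^2 - 16*n + 64)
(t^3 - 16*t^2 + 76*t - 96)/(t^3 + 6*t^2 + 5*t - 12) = (t^3 - 16*t^2 + 76*t - 96)/(t^3 + 6*t^2 + 5*t - 12)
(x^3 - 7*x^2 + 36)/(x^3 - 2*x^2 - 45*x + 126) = (x + 2)/(x + 7)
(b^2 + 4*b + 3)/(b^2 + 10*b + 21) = (b + 1)/(b + 7)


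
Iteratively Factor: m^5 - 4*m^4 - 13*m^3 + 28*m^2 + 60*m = (m + 2)*(m^4 - 6*m^3 - m^2 + 30*m) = (m - 5)*(m + 2)*(m^3 - m^2 - 6*m) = m*(m - 5)*(m + 2)*(m^2 - m - 6) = m*(m - 5)*(m + 2)^2*(m - 3)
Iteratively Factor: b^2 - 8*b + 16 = (b - 4)*(b - 4)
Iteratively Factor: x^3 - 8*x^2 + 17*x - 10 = (x - 2)*(x^2 - 6*x + 5) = (x - 2)*(x - 1)*(x - 5)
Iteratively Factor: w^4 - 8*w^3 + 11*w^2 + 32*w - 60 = (w - 5)*(w^3 - 3*w^2 - 4*w + 12) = (w - 5)*(w + 2)*(w^2 - 5*w + 6) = (w - 5)*(w - 2)*(w + 2)*(w - 3)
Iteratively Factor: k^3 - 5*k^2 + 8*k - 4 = (k - 2)*(k^2 - 3*k + 2) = (k - 2)*(k - 1)*(k - 2)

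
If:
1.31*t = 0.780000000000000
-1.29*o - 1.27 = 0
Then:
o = -0.98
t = 0.60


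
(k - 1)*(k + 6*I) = k^2 - k + 6*I*k - 6*I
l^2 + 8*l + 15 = (l + 3)*(l + 5)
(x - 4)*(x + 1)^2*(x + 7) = x^4 + 5*x^3 - 21*x^2 - 53*x - 28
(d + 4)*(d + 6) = d^2 + 10*d + 24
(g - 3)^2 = g^2 - 6*g + 9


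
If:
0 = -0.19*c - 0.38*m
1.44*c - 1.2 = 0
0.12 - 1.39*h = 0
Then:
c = 0.83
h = 0.09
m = -0.42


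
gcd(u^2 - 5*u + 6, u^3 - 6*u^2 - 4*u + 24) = u - 2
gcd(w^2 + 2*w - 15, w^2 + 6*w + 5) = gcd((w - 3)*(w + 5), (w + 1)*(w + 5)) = w + 5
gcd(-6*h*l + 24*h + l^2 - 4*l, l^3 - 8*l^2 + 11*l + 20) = l - 4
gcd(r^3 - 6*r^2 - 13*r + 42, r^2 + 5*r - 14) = r - 2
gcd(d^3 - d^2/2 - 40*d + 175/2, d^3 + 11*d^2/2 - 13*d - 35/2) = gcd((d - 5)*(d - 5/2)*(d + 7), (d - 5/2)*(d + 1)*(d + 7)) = d^2 + 9*d/2 - 35/2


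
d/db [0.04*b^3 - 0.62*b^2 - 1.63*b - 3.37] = 0.12*b^2 - 1.24*b - 1.63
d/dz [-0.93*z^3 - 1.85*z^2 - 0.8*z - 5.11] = -2.79*z^2 - 3.7*z - 0.8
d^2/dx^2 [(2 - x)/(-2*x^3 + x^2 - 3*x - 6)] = 2*((x - 2)*(6*x^2 - 2*x + 3)^2 + (-6*x^2 + 2*x - (x - 2)*(6*x - 1) - 3)*(2*x^3 - x^2 + 3*x + 6))/(2*x^3 - x^2 + 3*x + 6)^3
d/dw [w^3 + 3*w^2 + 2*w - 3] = 3*w^2 + 6*w + 2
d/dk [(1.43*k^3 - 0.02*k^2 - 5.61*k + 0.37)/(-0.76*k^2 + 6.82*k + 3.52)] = (-1.0868*k^4 + 19.5052*k^3 + 10.7008*k^2 + 0.421599999999998*k - 22.2706)/(0.5776*k^4 - 10.3664*k^3 + 41.162*k^2 + 48.0128*k + 12.3904)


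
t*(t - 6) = t^2 - 6*t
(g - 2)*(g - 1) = g^2 - 3*g + 2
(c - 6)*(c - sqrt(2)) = c^2 - 6*c - sqrt(2)*c + 6*sqrt(2)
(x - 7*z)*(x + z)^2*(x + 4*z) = x^4 - x^3*z - 33*x^2*z^2 - 59*x*z^3 - 28*z^4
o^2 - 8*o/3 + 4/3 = (o - 2)*(o - 2/3)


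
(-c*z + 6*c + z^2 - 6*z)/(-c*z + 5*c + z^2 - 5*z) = (z - 6)/(z - 5)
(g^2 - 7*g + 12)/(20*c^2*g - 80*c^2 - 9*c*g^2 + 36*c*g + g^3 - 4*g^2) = (g - 3)/(20*c^2 - 9*c*g + g^2)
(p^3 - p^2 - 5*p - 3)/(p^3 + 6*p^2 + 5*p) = (p^2 - 2*p - 3)/(p*(p + 5))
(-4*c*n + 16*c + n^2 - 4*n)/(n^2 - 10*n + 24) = (-4*c + n)/(n - 6)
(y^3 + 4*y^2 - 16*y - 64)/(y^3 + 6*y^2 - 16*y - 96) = (y + 4)/(y + 6)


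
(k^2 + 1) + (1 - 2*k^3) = -2*k^3 + k^2 + 2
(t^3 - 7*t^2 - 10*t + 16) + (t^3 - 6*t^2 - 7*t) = 2*t^3 - 13*t^2 - 17*t + 16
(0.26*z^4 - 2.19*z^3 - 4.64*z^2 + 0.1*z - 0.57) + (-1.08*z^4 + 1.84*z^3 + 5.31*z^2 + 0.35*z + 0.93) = -0.82*z^4 - 0.35*z^3 + 0.67*z^2 + 0.45*z + 0.36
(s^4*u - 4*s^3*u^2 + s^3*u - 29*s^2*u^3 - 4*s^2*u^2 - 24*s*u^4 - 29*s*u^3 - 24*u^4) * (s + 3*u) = s^5*u - s^4*u^2 + s^4*u - 41*s^3*u^3 - s^3*u^2 - 111*s^2*u^4 - 41*s^2*u^3 - 72*s*u^5 - 111*s*u^4 - 72*u^5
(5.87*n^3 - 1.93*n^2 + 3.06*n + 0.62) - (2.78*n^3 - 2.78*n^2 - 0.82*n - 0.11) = 3.09*n^3 + 0.85*n^2 + 3.88*n + 0.73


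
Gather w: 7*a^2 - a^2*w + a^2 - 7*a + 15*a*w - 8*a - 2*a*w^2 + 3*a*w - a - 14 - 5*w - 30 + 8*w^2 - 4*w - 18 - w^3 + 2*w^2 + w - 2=8*a^2 - 16*a - w^3 + w^2*(10 - 2*a) + w*(-a^2 + 18*a - 8) - 64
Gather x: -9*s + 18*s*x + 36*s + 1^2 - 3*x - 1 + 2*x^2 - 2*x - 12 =27*s + 2*x^2 + x*(18*s - 5) - 12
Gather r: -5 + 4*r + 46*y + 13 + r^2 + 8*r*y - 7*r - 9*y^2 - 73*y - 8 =r^2 + r*(8*y - 3) - 9*y^2 - 27*y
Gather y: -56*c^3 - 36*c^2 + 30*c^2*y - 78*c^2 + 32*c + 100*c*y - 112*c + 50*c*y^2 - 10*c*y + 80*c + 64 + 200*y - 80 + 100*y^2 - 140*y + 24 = -56*c^3 - 114*c^2 + y^2*(50*c + 100) + y*(30*c^2 + 90*c + 60) + 8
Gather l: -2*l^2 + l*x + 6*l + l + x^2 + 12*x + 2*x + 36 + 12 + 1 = -2*l^2 + l*(x + 7) + x^2 + 14*x + 49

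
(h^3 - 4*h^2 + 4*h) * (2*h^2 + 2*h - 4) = 2*h^5 - 6*h^4 - 4*h^3 + 24*h^2 - 16*h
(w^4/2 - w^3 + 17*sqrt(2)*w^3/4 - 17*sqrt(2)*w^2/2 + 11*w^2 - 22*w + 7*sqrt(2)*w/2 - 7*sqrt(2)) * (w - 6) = w^5/2 - 4*w^4 + 17*sqrt(2)*w^4/4 - 34*sqrt(2)*w^3 + 17*w^3 - 88*w^2 + 109*sqrt(2)*w^2/2 - 28*sqrt(2)*w + 132*w + 42*sqrt(2)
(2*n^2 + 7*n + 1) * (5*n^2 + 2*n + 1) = 10*n^4 + 39*n^3 + 21*n^2 + 9*n + 1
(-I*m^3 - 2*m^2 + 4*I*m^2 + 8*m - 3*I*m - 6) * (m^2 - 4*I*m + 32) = -I*m^5 - 6*m^4 + 4*I*m^4 + 24*m^3 - 27*I*m^3 - 82*m^2 + 96*I*m^2 + 256*m - 72*I*m - 192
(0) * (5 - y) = 0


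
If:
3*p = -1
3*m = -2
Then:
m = -2/3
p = -1/3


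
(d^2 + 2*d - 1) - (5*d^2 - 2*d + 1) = -4*d^2 + 4*d - 2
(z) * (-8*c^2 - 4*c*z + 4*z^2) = -8*c^2*z - 4*c*z^2 + 4*z^3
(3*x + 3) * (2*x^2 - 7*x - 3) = 6*x^3 - 15*x^2 - 30*x - 9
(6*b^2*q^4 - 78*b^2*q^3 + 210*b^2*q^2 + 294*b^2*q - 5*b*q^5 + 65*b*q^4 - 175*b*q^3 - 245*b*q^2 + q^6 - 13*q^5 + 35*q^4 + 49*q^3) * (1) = 6*b^2*q^4 - 78*b^2*q^3 + 210*b^2*q^2 + 294*b^2*q - 5*b*q^5 + 65*b*q^4 - 175*b*q^3 - 245*b*q^2 + q^6 - 13*q^5 + 35*q^4 + 49*q^3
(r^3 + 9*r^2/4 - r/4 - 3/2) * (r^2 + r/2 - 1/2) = r^5 + 11*r^4/4 + 3*r^3/8 - 11*r^2/4 - 5*r/8 + 3/4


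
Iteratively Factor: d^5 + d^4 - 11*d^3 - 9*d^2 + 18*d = (d)*(d^4 + d^3 - 11*d^2 - 9*d + 18) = d*(d + 2)*(d^3 - d^2 - 9*d + 9) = d*(d - 3)*(d + 2)*(d^2 + 2*d - 3) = d*(d - 3)*(d + 2)*(d + 3)*(d - 1)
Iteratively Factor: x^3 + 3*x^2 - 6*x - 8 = (x + 4)*(x^2 - x - 2) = (x + 1)*(x + 4)*(x - 2)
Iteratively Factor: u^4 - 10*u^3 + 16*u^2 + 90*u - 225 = (u - 5)*(u^3 - 5*u^2 - 9*u + 45) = (u - 5)*(u + 3)*(u^2 - 8*u + 15) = (u - 5)*(u - 3)*(u + 3)*(u - 5)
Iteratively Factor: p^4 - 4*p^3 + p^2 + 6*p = (p)*(p^3 - 4*p^2 + p + 6) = p*(p - 2)*(p^2 - 2*p - 3) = p*(p - 3)*(p - 2)*(p + 1)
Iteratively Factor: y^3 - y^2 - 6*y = (y - 3)*(y^2 + 2*y) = (y - 3)*(y + 2)*(y)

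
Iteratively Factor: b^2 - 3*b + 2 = (b - 1)*(b - 2)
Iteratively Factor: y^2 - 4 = (y - 2)*(y + 2)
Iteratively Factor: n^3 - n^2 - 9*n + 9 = (n - 1)*(n^2 - 9) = (n - 1)*(n + 3)*(n - 3)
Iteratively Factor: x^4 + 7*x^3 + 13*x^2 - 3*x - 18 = (x - 1)*(x^3 + 8*x^2 + 21*x + 18) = (x - 1)*(x + 2)*(x^2 + 6*x + 9) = (x - 1)*(x + 2)*(x + 3)*(x + 3)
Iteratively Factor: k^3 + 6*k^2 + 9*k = (k + 3)*(k^2 + 3*k) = (k + 3)^2*(k)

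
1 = 1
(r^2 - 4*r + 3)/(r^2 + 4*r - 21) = (r - 1)/(r + 7)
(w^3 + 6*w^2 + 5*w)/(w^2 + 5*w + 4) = w*(w + 5)/(w + 4)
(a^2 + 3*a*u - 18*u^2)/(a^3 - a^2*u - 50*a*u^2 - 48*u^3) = (-a + 3*u)/(-a^2 + 7*a*u + 8*u^2)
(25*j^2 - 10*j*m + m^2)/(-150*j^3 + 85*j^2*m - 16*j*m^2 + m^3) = -1/(6*j - m)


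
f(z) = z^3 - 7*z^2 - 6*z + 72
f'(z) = 3*z^2 - 14*z - 6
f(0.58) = 66.36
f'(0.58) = -13.11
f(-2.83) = 10.25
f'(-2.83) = 57.65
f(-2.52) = 26.66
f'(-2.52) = 48.33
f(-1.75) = 55.70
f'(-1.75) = 27.69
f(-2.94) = 3.72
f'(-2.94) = 61.09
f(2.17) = 36.24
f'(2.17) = -22.25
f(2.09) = 38.01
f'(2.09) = -22.16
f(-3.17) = -11.18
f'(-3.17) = 68.53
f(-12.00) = -2592.00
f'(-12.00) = 594.00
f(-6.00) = -360.00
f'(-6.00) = 186.00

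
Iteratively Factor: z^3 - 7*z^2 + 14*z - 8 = (z - 1)*(z^2 - 6*z + 8) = (z - 2)*(z - 1)*(z - 4)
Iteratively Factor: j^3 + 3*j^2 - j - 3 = (j + 3)*(j^2 - 1) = (j + 1)*(j + 3)*(j - 1)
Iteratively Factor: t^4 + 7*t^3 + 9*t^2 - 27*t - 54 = (t + 3)*(t^3 + 4*t^2 - 3*t - 18) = (t + 3)^2*(t^2 + t - 6) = (t - 2)*(t + 3)^2*(t + 3)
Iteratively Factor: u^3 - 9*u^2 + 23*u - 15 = (u - 1)*(u^2 - 8*u + 15) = (u - 3)*(u - 1)*(u - 5)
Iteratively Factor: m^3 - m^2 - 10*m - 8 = (m + 1)*(m^2 - 2*m - 8) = (m - 4)*(m + 1)*(m + 2)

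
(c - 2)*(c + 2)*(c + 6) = c^3 + 6*c^2 - 4*c - 24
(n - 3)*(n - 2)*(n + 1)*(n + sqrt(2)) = n^4 - 4*n^3 + sqrt(2)*n^3 - 4*sqrt(2)*n^2 + n^2 + sqrt(2)*n + 6*n + 6*sqrt(2)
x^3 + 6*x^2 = x^2*(x + 6)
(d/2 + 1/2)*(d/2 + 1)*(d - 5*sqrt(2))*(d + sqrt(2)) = d^4/4 - sqrt(2)*d^3 + 3*d^3/4 - 3*sqrt(2)*d^2 - 2*d^2 - 15*d/2 - 2*sqrt(2)*d - 5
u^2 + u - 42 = (u - 6)*(u + 7)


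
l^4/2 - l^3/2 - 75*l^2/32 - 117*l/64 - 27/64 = (l/2 + 1/4)*(l - 3)*(l + 3/4)^2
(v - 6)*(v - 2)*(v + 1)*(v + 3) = v^4 - 4*v^3 - 17*v^2 + 24*v + 36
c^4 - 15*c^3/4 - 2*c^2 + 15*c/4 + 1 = (c - 4)*(c - 1)*(c + 1/4)*(c + 1)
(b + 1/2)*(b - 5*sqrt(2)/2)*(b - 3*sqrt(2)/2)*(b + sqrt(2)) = b^4 - 3*sqrt(2)*b^3 + b^3/2 - 3*sqrt(2)*b^2/2 - b^2/2 - b/4 + 15*sqrt(2)*b/2 + 15*sqrt(2)/4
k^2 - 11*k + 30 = (k - 6)*(k - 5)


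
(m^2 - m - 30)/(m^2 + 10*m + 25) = (m - 6)/(m + 5)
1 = 1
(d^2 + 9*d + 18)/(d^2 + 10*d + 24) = (d + 3)/(d + 4)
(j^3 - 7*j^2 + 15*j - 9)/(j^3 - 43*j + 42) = (j^2 - 6*j + 9)/(j^2 + j - 42)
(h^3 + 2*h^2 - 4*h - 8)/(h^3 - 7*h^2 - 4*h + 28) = (h + 2)/(h - 7)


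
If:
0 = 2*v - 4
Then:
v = 2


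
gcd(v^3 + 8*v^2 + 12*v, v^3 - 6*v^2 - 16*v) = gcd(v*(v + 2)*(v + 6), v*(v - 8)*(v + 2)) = v^2 + 2*v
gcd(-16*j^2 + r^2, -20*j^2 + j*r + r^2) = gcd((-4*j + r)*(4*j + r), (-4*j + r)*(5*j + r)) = -4*j + r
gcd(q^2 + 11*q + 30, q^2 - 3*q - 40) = q + 5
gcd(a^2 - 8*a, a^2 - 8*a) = a^2 - 8*a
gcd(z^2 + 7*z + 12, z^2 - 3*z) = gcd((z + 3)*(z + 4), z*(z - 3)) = 1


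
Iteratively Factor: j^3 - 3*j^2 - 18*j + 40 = (j - 5)*(j^2 + 2*j - 8) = (j - 5)*(j + 4)*(j - 2)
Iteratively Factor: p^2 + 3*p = (p + 3)*(p)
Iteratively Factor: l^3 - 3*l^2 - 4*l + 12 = (l + 2)*(l^2 - 5*l + 6) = (l - 3)*(l + 2)*(l - 2)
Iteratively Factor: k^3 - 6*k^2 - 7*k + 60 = (k - 5)*(k^2 - k - 12) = (k - 5)*(k + 3)*(k - 4)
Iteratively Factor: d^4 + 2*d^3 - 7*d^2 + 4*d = (d - 1)*(d^3 + 3*d^2 - 4*d) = d*(d - 1)*(d^2 + 3*d - 4) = d*(d - 1)*(d + 4)*(d - 1)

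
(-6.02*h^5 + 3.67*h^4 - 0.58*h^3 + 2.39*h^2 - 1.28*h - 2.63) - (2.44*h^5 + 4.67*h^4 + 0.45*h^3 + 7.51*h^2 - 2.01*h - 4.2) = -8.46*h^5 - 1.0*h^4 - 1.03*h^3 - 5.12*h^2 + 0.73*h + 1.57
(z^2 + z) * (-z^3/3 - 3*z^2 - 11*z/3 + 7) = -z^5/3 - 10*z^4/3 - 20*z^3/3 + 10*z^2/3 + 7*z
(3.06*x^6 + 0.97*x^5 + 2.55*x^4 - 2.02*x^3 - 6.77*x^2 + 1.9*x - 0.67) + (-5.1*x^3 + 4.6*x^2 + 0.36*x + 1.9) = 3.06*x^6 + 0.97*x^5 + 2.55*x^4 - 7.12*x^3 - 2.17*x^2 + 2.26*x + 1.23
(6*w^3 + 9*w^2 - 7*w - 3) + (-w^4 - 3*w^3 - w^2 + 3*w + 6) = -w^4 + 3*w^3 + 8*w^2 - 4*w + 3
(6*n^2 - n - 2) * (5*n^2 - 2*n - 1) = 30*n^4 - 17*n^3 - 14*n^2 + 5*n + 2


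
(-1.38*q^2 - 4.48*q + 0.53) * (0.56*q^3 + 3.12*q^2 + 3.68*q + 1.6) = -0.7728*q^5 - 6.8144*q^4 - 18.7592*q^3 - 17.0408*q^2 - 5.2176*q + 0.848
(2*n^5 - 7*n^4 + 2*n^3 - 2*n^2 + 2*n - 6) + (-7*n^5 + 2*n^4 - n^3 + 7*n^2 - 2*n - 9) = -5*n^5 - 5*n^4 + n^3 + 5*n^2 - 15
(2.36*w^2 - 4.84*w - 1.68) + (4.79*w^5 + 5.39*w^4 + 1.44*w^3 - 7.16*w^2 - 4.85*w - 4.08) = 4.79*w^5 + 5.39*w^4 + 1.44*w^3 - 4.8*w^2 - 9.69*w - 5.76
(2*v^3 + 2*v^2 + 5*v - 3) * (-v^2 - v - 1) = -2*v^5 - 4*v^4 - 9*v^3 - 4*v^2 - 2*v + 3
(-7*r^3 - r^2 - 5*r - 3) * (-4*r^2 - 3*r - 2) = 28*r^5 + 25*r^4 + 37*r^3 + 29*r^2 + 19*r + 6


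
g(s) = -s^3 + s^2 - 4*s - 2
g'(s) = -3*s^2 + 2*s - 4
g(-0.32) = -0.58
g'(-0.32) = -4.95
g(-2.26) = 23.69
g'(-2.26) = -23.84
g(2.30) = -18.08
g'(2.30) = -15.27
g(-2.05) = 19.02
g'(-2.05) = -20.71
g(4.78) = -107.49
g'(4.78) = -62.99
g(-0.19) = -1.20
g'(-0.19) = -4.49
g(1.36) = -8.11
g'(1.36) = -6.83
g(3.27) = -39.35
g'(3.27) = -29.54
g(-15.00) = 3658.00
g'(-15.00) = -709.00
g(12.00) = -1634.00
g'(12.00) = -412.00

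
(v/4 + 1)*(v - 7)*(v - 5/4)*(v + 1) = v^4/4 - 13*v^3/16 - 57*v^2/8 + 43*v/16 + 35/4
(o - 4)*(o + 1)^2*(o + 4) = o^4 + 2*o^3 - 15*o^2 - 32*o - 16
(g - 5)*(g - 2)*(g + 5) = g^3 - 2*g^2 - 25*g + 50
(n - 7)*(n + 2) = n^2 - 5*n - 14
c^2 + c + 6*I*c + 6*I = (c + 1)*(c + 6*I)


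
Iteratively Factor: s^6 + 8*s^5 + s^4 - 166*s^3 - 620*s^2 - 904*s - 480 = (s + 2)*(s^5 + 6*s^4 - 11*s^3 - 144*s^2 - 332*s - 240) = (s - 5)*(s + 2)*(s^4 + 11*s^3 + 44*s^2 + 76*s + 48) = (s - 5)*(s + 2)^2*(s^3 + 9*s^2 + 26*s + 24) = (s - 5)*(s + 2)^2*(s + 4)*(s^2 + 5*s + 6) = (s - 5)*(s + 2)^2*(s + 3)*(s + 4)*(s + 2)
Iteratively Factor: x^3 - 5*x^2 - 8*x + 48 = (x - 4)*(x^2 - x - 12) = (x - 4)*(x + 3)*(x - 4)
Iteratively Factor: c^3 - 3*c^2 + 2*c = (c)*(c^2 - 3*c + 2) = c*(c - 2)*(c - 1)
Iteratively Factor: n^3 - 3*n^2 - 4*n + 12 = (n - 2)*(n^2 - n - 6) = (n - 3)*(n - 2)*(n + 2)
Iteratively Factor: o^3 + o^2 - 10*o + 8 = (o - 2)*(o^2 + 3*o - 4) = (o - 2)*(o - 1)*(o + 4)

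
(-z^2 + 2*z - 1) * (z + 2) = -z^3 + 3*z - 2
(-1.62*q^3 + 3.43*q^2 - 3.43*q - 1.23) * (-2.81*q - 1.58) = 4.5522*q^4 - 7.0787*q^3 + 4.2189*q^2 + 8.8757*q + 1.9434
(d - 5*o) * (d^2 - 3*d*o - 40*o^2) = d^3 - 8*d^2*o - 25*d*o^2 + 200*o^3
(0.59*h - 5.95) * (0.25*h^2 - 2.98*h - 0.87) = 0.1475*h^3 - 3.2457*h^2 + 17.2177*h + 5.1765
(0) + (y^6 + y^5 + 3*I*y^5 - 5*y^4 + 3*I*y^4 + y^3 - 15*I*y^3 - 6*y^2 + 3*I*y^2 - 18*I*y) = y^6 + y^5 + 3*I*y^5 - 5*y^4 + 3*I*y^4 + y^3 - 15*I*y^3 - 6*y^2 + 3*I*y^2 - 18*I*y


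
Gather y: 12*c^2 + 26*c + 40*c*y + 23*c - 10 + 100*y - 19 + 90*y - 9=12*c^2 + 49*c + y*(40*c + 190) - 38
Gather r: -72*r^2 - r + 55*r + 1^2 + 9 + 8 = -72*r^2 + 54*r + 18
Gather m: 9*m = 9*m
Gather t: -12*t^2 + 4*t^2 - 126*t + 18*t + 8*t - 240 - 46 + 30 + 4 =-8*t^2 - 100*t - 252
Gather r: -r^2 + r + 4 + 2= -r^2 + r + 6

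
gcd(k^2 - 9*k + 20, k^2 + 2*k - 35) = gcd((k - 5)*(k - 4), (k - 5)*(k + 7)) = k - 5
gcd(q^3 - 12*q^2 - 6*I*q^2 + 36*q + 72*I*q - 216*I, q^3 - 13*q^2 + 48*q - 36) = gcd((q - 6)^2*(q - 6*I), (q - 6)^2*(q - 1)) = q^2 - 12*q + 36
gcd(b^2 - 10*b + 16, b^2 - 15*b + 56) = b - 8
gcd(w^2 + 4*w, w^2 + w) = w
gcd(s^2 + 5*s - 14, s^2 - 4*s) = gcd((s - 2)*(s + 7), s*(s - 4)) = 1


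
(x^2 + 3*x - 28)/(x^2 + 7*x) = (x - 4)/x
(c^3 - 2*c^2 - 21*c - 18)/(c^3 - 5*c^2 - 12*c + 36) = (c + 1)/(c - 2)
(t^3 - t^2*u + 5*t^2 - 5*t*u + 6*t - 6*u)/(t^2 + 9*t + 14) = (t^2 - t*u + 3*t - 3*u)/(t + 7)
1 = 1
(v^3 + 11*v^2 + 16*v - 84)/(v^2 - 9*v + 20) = (v^3 + 11*v^2 + 16*v - 84)/(v^2 - 9*v + 20)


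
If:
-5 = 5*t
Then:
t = -1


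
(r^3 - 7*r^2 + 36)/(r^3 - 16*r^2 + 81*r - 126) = (r + 2)/(r - 7)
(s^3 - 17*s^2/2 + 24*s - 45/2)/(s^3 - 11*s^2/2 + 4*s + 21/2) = (2*s^2 - 11*s + 15)/(2*s^2 - 5*s - 7)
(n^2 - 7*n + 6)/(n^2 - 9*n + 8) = (n - 6)/(n - 8)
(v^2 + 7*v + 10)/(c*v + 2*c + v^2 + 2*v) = (v + 5)/(c + v)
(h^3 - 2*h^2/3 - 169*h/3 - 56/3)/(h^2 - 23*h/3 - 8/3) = h + 7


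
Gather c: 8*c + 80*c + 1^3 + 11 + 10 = 88*c + 22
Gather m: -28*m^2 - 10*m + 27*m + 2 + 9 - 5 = -28*m^2 + 17*m + 6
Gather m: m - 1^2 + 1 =m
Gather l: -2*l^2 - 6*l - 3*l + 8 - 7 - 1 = -2*l^2 - 9*l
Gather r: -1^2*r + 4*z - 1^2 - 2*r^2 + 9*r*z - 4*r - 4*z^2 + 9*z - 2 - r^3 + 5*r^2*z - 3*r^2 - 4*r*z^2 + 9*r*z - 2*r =-r^3 + r^2*(5*z - 5) + r*(-4*z^2 + 18*z - 7) - 4*z^2 + 13*z - 3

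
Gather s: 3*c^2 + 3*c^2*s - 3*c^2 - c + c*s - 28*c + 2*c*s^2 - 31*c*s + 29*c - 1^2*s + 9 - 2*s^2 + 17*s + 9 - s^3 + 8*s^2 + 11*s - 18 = -s^3 + s^2*(2*c + 6) + s*(3*c^2 - 30*c + 27)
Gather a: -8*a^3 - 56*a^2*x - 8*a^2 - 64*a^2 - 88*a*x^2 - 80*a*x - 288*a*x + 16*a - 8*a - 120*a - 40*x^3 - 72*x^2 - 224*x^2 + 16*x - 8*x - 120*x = -8*a^3 + a^2*(-56*x - 72) + a*(-88*x^2 - 368*x - 112) - 40*x^3 - 296*x^2 - 112*x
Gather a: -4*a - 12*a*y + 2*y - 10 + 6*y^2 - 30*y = a*(-12*y - 4) + 6*y^2 - 28*y - 10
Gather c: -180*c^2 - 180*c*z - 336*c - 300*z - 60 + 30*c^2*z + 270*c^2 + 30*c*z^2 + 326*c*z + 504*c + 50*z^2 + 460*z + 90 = c^2*(30*z + 90) + c*(30*z^2 + 146*z + 168) + 50*z^2 + 160*z + 30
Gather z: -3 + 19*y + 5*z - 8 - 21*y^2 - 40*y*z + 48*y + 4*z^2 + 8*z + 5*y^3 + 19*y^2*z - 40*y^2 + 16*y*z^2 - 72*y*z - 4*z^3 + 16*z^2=5*y^3 - 61*y^2 + 67*y - 4*z^3 + z^2*(16*y + 20) + z*(19*y^2 - 112*y + 13) - 11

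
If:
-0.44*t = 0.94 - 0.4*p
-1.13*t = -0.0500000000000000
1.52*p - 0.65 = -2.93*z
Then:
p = 2.40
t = 0.04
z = -1.02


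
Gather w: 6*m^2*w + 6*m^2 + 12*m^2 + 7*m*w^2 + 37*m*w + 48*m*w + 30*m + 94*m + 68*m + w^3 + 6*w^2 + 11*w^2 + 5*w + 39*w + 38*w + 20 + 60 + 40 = 18*m^2 + 192*m + w^3 + w^2*(7*m + 17) + w*(6*m^2 + 85*m + 82) + 120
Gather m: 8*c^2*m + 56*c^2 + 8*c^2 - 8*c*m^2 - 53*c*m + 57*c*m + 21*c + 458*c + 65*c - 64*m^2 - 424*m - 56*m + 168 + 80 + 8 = 64*c^2 + 544*c + m^2*(-8*c - 64) + m*(8*c^2 + 4*c - 480) + 256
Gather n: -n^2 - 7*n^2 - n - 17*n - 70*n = -8*n^2 - 88*n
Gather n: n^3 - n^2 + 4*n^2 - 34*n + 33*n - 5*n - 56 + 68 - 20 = n^3 + 3*n^2 - 6*n - 8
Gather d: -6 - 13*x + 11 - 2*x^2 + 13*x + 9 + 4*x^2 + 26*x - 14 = 2*x^2 + 26*x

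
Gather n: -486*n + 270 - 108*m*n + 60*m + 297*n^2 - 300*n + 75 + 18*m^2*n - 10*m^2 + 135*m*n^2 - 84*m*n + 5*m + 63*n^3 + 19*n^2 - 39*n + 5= -10*m^2 + 65*m + 63*n^3 + n^2*(135*m + 316) + n*(18*m^2 - 192*m - 825) + 350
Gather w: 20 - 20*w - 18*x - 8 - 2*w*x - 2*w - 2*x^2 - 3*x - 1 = w*(-2*x - 22) - 2*x^2 - 21*x + 11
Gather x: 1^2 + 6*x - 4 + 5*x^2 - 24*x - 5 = 5*x^2 - 18*x - 8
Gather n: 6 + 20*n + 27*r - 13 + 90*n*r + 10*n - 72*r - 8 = n*(90*r + 30) - 45*r - 15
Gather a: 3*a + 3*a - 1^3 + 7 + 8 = 6*a + 14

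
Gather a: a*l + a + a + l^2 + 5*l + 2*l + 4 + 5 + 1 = a*(l + 2) + l^2 + 7*l + 10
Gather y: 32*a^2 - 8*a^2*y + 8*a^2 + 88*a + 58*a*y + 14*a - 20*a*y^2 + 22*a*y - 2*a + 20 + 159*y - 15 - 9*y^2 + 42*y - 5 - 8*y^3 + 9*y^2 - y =40*a^2 - 20*a*y^2 + 100*a - 8*y^3 + y*(-8*a^2 + 80*a + 200)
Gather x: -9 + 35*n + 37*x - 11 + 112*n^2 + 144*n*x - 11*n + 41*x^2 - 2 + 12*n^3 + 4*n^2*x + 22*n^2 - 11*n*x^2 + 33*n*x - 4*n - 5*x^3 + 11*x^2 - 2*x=12*n^3 + 134*n^2 + 20*n - 5*x^3 + x^2*(52 - 11*n) + x*(4*n^2 + 177*n + 35) - 22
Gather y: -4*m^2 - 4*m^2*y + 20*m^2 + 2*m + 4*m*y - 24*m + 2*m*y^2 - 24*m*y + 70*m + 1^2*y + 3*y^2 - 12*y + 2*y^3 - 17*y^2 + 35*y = 16*m^2 + 48*m + 2*y^3 + y^2*(2*m - 14) + y*(-4*m^2 - 20*m + 24)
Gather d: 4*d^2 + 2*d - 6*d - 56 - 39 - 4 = 4*d^2 - 4*d - 99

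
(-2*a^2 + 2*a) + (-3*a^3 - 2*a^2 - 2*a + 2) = -3*a^3 - 4*a^2 + 2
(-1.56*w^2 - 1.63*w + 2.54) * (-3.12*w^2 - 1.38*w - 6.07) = 4.8672*w^4 + 7.2384*w^3 + 3.7938*w^2 + 6.3889*w - 15.4178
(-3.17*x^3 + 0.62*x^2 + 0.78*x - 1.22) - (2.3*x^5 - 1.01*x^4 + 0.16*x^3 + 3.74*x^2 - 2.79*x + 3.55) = -2.3*x^5 + 1.01*x^4 - 3.33*x^3 - 3.12*x^2 + 3.57*x - 4.77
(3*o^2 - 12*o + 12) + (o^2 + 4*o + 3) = 4*o^2 - 8*o + 15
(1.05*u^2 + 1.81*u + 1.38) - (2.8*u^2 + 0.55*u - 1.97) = -1.75*u^2 + 1.26*u + 3.35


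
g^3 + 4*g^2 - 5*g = g*(g - 1)*(g + 5)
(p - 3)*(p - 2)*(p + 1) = p^3 - 4*p^2 + p + 6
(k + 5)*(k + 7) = k^2 + 12*k + 35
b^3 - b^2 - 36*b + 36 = (b - 6)*(b - 1)*(b + 6)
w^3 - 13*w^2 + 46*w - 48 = (w - 8)*(w - 3)*(w - 2)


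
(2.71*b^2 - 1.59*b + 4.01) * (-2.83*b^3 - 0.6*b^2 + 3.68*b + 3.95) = -7.6693*b^5 + 2.8737*b^4 - 0.421500000000001*b^3 + 2.4473*b^2 + 8.4763*b + 15.8395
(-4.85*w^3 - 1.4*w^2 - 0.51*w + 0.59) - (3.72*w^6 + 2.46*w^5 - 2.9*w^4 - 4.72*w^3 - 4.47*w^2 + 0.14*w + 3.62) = -3.72*w^6 - 2.46*w^5 + 2.9*w^4 - 0.13*w^3 + 3.07*w^2 - 0.65*w - 3.03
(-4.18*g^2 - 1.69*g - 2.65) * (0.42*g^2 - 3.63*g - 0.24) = -1.7556*g^4 + 14.4636*g^3 + 6.0249*g^2 + 10.0251*g + 0.636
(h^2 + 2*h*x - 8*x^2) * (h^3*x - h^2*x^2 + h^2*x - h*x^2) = h^5*x + h^4*x^2 + h^4*x - 10*h^3*x^3 + h^3*x^2 + 8*h^2*x^4 - 10*h^2*x^3 + 8*h*x^4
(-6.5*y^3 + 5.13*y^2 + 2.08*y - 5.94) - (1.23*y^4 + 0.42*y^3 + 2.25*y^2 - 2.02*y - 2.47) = -1.23*y^4 - 6.92*y^3 + 2.88*y^2 + 4.1*y - 3.47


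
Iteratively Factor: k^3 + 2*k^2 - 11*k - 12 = (k - 3)*(k^2 + 5*k + 4) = (k - 3)*(k + 4)*(k + 1)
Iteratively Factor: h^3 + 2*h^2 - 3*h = (h)*(h^2 + 2*h - 3) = h*(h - 1)*(h + 3)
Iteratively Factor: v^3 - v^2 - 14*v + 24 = (v + 4)*(v^2 - 5*v + 6) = (v - 2)*(v + 4)*(v - 3)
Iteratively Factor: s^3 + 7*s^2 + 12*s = (s)*(s^2 + 7*s + 12) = s*(s + 4)*(s + 3)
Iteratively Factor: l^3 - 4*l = (l)*(l^2 - 4) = l*(l - 2)*(l + 2)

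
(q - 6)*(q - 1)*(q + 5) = q^3 - 2*q^2 - 29*q + 30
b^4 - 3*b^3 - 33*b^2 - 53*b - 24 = (b - 8)*(b + 1)^2*(b + 3)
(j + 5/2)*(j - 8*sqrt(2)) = j^2 - 8*sqrt(2)*j + 5*j/2 - 20*sqrt(2)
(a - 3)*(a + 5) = a^2 + 2*a - 15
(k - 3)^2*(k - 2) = k^3 - 8*k^2 + 21*k - 18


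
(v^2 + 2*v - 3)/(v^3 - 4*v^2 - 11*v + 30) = (v - 1)/(v^2 - 7*v + 10)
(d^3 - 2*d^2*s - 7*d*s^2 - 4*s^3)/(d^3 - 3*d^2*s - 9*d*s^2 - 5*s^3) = (-d + 4*s)/(-d + 5*s)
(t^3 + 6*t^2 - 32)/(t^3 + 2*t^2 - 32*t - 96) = (t - 2)/(t - 6)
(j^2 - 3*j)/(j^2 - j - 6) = j/(j + 2)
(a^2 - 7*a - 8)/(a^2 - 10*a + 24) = (a^2 - 7*a - 8)/(a^2 - 10*a + 24)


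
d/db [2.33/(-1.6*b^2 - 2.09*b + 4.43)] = (7.456*b + 4.8697)/(1.6*b^2 + 2.09*b - 4.43)^2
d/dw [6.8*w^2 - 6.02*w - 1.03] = 13.6*w - 6.02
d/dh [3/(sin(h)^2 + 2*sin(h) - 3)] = -6*(sin(h) + 1)*cos(h)/(sin(h)^2 + 2*sin(h) - 3)^2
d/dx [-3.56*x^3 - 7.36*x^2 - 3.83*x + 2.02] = -10.68*x^2 - 14.72*x - 3.83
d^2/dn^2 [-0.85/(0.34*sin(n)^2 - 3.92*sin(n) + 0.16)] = (0.39304*sin(n)^4 - 3.39864*sin(n)^3 + 12.28692*sin(n)^2 + 7.3304*sin(n) - 26.0304)/(0.34*sin(n)^2 - 3.92*sin(n) + 0.16)^3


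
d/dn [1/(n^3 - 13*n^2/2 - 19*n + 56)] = 4*(-3*n^2 + 13*n + 19)/(2*n^3 - 13*n^2 - 38*n + 112)^2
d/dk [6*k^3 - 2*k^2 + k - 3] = 18*k^2 - 4*k + 1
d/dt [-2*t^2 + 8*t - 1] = 8 - 4*t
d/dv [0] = 0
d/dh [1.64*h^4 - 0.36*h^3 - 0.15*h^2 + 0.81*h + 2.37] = 6.56*h^3 - 1.08*h^2 - 0.3*h + 0.81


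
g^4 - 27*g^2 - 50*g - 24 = (g - 6)*(g + 1)^2*(g + 4)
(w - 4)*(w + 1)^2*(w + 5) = w^4 + 3*w^3 - 17*w^2 - 39*w - 20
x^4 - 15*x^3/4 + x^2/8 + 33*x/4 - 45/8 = (x - 3)*(x - 5/4)*(x - 1)*(x + 3/2)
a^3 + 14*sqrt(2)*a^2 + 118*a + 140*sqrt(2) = (a + 2*sqrt(2))*(a + 5*sqrt(2))*(a + 7*sqrt(2))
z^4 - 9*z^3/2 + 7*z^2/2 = z^2*(z - 7/2)*(z - 1)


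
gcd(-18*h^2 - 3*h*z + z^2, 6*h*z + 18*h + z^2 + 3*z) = 1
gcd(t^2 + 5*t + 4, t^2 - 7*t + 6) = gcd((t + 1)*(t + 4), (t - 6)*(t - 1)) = 1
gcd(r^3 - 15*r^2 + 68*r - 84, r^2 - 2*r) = r - 2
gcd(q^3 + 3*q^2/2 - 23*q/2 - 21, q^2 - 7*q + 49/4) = q - 7/2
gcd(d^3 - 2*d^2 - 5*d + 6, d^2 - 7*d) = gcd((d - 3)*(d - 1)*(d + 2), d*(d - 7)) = 1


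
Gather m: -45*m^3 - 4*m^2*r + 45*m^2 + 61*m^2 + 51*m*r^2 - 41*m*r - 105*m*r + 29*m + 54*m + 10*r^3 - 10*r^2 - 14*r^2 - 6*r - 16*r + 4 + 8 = -45*m^3 + m^2*(106 - 4*r) + m*(51*r^2 - 146*r + 83) + 10*r^3 - 24*r^2 - 22*r + 12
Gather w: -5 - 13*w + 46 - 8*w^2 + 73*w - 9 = -8*w^2 + 60*w + 32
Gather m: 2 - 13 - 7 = -18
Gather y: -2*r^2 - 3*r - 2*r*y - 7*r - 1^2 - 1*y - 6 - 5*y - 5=-2*r^2 - 10*r + y*(-2*r - 6) - 12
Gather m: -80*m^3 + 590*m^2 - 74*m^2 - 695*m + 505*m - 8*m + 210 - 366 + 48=-80*m^3 + 516*m^2 - 198*m - 108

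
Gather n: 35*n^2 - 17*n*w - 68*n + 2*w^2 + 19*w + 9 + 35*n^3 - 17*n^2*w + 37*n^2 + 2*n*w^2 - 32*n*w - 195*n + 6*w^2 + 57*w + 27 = 35*n^3 + n^2*(72 - 17*w) + n*(2*w^2 - 49*w - 263) + 8*w^2 + 76*w + 36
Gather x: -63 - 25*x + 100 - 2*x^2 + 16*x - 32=-2*x^2 - 9*x + 5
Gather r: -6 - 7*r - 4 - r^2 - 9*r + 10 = -r^2 - 16*r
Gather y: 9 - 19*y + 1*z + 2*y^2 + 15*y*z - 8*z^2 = 2*y^2 + y*(15*z - 19) - 8*z^2 + z + 9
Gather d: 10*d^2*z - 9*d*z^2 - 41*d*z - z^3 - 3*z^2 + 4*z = 10*d^2*z + d*(-9*z^2 - 41*z) - z^3 - 3*z^2 + 4*z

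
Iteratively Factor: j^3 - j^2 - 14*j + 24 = (j - 3)*(j^2 + 2*j - 8) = (j - 3)*(j - 2)*(j + 4)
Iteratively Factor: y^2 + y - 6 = (y + 3)*(y - 2)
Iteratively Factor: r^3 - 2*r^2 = (r)*(r^2 - 2*r) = r^2*(r - 2)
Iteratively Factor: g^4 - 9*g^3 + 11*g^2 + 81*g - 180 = (g - 4)*(g^3 - 5*g^2 - 9*g + 45) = (g - 5)*(g - 4)*(g^2 - 9) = (g - 5)*(g - 4)*(g - 3)*(g + 3)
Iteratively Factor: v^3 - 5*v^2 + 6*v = (v - 2)*(v^2 - 3*v) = (v - 3)*(v - 2)*(v)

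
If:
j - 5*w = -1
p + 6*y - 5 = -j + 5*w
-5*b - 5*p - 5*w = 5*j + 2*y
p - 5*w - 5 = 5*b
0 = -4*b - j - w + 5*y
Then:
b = 609/295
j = -495/59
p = 468/59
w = -436/295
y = -19/59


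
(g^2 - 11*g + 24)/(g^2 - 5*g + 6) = (g - 8)/(g - 2)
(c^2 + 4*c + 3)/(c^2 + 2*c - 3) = (c + 1)/(c - 1)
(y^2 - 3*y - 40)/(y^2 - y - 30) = (y - 8)/(y - 6)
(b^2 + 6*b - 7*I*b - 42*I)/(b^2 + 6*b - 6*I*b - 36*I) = (b - 7*I)/(b - 6*I)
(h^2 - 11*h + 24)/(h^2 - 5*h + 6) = (h - 8)/(h - 2)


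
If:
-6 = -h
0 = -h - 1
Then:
No Solution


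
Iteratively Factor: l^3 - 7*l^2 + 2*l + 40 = (l - 5)*(l^2 - 2*l - 8) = (l - 5)*(l + 2)*(l - 4)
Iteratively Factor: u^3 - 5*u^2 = (u - 5)*(u^2) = u*(u - 5)*(u)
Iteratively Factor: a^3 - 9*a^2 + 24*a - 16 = (a - 4)*(a^2 - 5*a + 4) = (a - 4)*(a - 1)*(a - 4)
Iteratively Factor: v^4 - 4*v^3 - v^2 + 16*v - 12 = (v - 1)*(v^3 - 3*v^2 - 4*v + 12) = (v - 3)*(v - 1)*(v^2 - 4) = (v - 3)*(v - 2)*(v - 1)*(v + 2)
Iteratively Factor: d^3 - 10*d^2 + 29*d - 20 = (d - 4)*(d^2 - 6*d + 5) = (d - 4)*(d - 1)*(d - 5)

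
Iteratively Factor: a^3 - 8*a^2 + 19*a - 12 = (a - 1)*(a^2 - 7*a + 12) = (a - 4)*(a - 1)*(a - 3)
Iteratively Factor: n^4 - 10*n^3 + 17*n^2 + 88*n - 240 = (n + 3)*(n^3 - 13*n^2 + 56*n - 80) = (n - 5)*(n + 3)*(n^2 - 8*n + 16) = (n - 5)*(n - 4)*(n + 3)*(n - 4)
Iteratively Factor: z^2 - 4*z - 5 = (z - 5)*(z + 1)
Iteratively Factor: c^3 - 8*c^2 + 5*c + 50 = (c - 5)*(c^2 - 3*c - 10) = (c - 5)*(c + 2)*(c - 5)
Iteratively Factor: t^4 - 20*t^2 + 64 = (t - 2)*(t^3 + 2*t^2 - 16*t - 32) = (t - 2)*(t + 4)*(t^2 - 2*t - 8) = (t - 4)*(t - 2)*(t + 4)*(t + 2)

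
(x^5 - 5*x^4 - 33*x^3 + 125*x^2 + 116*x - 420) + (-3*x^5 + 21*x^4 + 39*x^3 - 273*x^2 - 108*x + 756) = -2*x^5 + 16*x^4 + 6*x^3 - 148*x^2 + 8*x + 336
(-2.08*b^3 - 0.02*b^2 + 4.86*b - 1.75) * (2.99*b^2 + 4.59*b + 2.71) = -6.2192*b^5 - 9.607*b^4 + 8.8028*b^3 + 17.0207*b^2 + 5.1381*b - 4.7425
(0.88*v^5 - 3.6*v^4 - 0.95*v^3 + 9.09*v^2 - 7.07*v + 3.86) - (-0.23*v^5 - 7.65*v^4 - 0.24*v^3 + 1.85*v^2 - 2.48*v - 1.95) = 1.11*v^5 + 4.05*v^4 - 0.71*v^3 + 7.24*v^2 - 4.59*v + 5.81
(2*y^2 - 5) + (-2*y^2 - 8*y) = -8*y - 5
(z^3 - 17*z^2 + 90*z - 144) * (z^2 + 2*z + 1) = z^5 - 15*z^4 + 57*z^3 + 19*z^2 - 198*z - 144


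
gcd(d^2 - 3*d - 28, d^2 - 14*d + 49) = d - 7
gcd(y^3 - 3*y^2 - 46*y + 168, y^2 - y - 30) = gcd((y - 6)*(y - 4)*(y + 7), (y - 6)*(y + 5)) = y - 6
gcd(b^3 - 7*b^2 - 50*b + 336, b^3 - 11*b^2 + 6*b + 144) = b^2 - 14*b + 48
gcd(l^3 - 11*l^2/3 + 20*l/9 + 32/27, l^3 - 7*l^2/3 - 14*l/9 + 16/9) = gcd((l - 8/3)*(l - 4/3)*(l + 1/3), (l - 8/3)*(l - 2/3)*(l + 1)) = l - 8/3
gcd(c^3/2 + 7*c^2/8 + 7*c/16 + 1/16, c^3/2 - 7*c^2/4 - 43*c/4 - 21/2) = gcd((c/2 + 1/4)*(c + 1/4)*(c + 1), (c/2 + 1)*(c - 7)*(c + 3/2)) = 1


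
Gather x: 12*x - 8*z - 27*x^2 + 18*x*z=-27*x^2 + x*(18*z + 12) - 8*z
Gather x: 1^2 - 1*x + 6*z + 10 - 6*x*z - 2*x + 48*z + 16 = x*(-6*z - 3) + 54*z + 27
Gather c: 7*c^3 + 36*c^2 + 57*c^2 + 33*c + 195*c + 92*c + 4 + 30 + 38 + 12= 7*c^3 + 93*c^2 + 320*c + 84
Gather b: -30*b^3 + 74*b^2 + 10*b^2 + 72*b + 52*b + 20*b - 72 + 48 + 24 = -30*b^3 + 84*b^2 + 144*b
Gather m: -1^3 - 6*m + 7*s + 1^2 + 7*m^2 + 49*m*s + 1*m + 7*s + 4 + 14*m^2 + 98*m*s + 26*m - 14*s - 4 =21*m^2 + m*(147*s + 21)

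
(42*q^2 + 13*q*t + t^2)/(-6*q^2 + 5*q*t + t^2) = (-7*q - t)/(q - t)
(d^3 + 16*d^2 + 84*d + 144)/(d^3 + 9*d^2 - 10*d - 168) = (d^2 + 10*d + 24)/(d^2 + 3*d - 28)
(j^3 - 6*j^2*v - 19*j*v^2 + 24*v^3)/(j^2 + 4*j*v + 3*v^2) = (j^2 - 9*j*v + 8*v^2)/(j + v)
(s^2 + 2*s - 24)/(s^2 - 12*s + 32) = (s + 6)/(s - 8)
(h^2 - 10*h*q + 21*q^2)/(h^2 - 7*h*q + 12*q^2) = (-h + 7*q)/(-h + 4*q)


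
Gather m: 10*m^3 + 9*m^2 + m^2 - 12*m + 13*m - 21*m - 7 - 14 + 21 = 10*m^3 + 10*m^2 - 20*m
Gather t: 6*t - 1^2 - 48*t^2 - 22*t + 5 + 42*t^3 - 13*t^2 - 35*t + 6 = 42*t^3 - 61*t^2 - 51*t + 10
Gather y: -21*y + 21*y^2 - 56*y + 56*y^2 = 77*y^2 - 77*y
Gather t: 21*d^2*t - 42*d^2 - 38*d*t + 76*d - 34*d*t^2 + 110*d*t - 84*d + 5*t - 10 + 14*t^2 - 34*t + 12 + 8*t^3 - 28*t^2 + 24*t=-42*d^2 - 8*d + 8*t^3 + t^2*(-34*d - 14) + t*(21*d^2 + 72*d - 5) + 2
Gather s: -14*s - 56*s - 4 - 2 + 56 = 50 - 70*s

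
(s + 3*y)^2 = s^2 + 6*s*y + 9*y^2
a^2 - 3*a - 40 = (a - 8)*(a + 5)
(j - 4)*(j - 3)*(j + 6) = j^3 - j^2 - 30*j + 72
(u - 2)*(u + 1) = u^2 - u - 2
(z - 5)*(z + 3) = z^2 - 2*z - 15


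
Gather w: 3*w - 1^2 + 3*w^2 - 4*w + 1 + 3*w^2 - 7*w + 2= 6*w^2 - 8*w + 2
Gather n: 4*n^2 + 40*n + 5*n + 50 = 4*n^2 + 45*n + 50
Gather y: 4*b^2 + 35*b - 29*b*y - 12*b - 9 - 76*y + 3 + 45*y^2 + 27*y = 4*b^2 + 23*b + 45*y^2 + y*(-29*b - 49) - 6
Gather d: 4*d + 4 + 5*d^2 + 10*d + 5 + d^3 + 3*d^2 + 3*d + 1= d^3 + 8*d^2 + 17*d + 10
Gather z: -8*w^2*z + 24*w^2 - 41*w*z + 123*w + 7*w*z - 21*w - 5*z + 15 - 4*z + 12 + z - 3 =24*w^2 + 102*w + z*(-8*w^2 - 34*w - 8) + 24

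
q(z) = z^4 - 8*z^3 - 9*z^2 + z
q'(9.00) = 811.00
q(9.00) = 9.00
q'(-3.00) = -269.00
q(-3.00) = 213.00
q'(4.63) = -199.81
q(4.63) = -522.78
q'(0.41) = -10.14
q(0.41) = -1.63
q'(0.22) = -4.08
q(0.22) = -0.30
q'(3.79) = -194.20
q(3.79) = -354.68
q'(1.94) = -95.04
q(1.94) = -76.18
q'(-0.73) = -0.21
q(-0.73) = -2.13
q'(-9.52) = -5453.98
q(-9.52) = 14291.09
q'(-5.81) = -1489.06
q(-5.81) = 2398.84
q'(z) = 4*z^3 - 24*z^2 - 18*z + 1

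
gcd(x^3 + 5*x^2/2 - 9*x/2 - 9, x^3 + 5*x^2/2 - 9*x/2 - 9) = x^3 + 5*x^2/2 - 9*x/2 - 9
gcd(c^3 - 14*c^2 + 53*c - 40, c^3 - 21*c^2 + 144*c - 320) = c^2 - 13*c + 40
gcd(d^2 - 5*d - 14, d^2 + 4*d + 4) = d + 2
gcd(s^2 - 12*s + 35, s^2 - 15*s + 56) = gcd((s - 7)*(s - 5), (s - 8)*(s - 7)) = s - 7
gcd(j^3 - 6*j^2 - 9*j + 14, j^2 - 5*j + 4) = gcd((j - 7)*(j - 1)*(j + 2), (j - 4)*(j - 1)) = j - 1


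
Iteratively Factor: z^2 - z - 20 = (z + 4)*(z - 5)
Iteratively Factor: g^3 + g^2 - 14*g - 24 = (g + 2)*(g^2 - g - 12) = (g + 2)*(g + 3)*(g - 4)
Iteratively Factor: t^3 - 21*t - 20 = (t + 4)*(t^2 - 4*t - 5) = (t + 1)*(t + 4)*(t - 5)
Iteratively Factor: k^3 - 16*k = (k + 4)*(k^2 - 4*k) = k*(k + 4)*(k - 4)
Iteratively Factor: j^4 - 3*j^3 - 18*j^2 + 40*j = (j + 4)*(j^3 - 7*j^2 + 10*j) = j*(j + 4)*(j^2 - 7*j + 10) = j*(j - 2)*(j + 4)*(j - 5)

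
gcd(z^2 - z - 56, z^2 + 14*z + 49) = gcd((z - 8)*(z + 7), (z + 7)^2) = z + 7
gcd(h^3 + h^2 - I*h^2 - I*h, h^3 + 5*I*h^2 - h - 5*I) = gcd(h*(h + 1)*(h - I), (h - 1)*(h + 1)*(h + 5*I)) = h + 1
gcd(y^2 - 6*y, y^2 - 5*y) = y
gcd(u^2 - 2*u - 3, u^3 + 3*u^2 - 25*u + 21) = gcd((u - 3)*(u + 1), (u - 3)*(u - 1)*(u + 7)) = u - 3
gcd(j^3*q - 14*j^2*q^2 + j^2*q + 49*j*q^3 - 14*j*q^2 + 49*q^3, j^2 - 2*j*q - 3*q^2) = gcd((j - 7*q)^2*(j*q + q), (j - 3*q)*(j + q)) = 1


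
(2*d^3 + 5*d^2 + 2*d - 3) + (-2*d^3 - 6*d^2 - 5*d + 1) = -d^2 - 3*d - 2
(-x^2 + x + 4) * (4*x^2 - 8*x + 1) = -4*x^4 + 12*x^3 + 7*x^2 - 31*x + 4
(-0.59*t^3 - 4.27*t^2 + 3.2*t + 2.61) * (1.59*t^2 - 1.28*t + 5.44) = -0.9381*t^5 - 6.0341*t^4 + 7.344*t^3 - 23.1749*t^2 + 14.0672*t + 14.1984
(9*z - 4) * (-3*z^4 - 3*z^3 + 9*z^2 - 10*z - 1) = -27*z^5 - 15*z^4 + 93*z^3 - 126*z^2 + 31*z + 4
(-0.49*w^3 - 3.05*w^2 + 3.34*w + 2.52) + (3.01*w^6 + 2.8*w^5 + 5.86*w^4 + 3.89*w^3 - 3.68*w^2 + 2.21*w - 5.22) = 3.01*w^6 + 2.8*w^5 + 5.86*w^4 + 3.4*w^3 - 6.73*w^2 + 5.55*w - 2.7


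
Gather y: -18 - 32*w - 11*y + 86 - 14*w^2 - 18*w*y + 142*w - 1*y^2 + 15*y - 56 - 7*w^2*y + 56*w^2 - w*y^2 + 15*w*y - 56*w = 42*w^2 + 54*w + y^2*(-w - 1) + y*(-7*w^2 - 3*w + 4) + 12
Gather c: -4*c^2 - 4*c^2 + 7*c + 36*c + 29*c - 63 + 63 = -8*c^2 + 72*c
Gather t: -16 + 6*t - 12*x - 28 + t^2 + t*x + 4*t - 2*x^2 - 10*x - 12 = t^2 + t*(x + 10) - 2*x^2 - 22*x - 56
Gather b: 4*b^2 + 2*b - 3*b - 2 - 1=4*b^2 - b - 3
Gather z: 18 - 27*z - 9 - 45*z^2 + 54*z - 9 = -45*z^2 + 27*z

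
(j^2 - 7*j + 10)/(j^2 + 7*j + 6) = (j^2 - 7*j + 10)/(j^2 + 7*j + 6)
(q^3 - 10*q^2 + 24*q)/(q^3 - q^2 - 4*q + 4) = q*(q^2 - 10*q + 24)/(q^3 - q^2 - 4*q + 4)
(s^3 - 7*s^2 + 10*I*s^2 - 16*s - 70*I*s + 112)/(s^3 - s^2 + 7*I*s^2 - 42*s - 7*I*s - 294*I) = (s^2 + 10*I*s - 16)/(s^2 + s*(6 + 7*I) + 42*I)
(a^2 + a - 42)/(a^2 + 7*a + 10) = (a^2 + a - 42)/(a^2 + 7*a + 10)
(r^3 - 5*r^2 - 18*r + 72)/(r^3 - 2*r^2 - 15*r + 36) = (r - 6)/(r - 3)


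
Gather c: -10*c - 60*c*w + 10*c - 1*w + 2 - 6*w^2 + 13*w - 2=-60*c*w - 6*w^2 + 12*w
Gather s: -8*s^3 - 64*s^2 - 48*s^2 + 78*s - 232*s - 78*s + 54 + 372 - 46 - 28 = -8*s^3 - 112*s^2 - 232*s + 352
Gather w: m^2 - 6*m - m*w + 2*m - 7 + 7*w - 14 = m^2 - 4*m + w*(7 - m) - 21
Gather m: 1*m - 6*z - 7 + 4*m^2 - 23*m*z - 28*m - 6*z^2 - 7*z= 4*m^2 + m*(-23*z - 27) - 6*z^2 - 13*z - 7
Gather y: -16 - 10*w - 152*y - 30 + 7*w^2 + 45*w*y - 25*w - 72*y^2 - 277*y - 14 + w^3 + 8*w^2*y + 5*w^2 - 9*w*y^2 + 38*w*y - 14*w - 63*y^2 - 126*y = w^3 + 12*w^2 - 49*w + y^2*(-9*w - 135) + y*(8*w^2 + 83*w - 555) - 60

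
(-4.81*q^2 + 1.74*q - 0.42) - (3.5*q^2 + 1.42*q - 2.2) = -8.31*q^2 + 0.32*q + 1.78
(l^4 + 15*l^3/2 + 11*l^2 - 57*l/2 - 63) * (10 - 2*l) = -2*l^5 - 5*l^4 + 53*l^3 + 167*l^2 - 159*l - 630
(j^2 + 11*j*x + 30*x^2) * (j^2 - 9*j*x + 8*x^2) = j^4 + 2*j^3*x - 61*j^2*x^2 - 182*j*x^3 + 240*x^4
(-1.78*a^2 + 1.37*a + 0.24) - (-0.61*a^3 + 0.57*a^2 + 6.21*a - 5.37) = 0.61*a^3 - 2.35*a^2 - 4.84*a + 5.61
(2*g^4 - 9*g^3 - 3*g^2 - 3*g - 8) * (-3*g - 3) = -6*g^5 + 21*g^4 + 36*g^3 + 18*g^2 + 33*g + 24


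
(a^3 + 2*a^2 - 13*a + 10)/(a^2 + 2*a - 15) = (a^2 - 3*a + 2)/(a - 3)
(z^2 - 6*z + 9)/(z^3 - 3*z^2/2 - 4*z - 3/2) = 2*(z - 3)/(2*z^2 + 3*z + 1)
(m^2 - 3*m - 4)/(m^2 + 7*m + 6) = (m - 4)/(m + 6)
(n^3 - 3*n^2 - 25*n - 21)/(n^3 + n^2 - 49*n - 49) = (n + 3)/(n + 7)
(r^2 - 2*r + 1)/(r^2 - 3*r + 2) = (r - 1)/(r - 2)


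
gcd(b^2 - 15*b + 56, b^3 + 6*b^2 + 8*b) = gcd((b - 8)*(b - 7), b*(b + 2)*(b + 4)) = 1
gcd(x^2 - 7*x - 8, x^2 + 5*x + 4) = x + 1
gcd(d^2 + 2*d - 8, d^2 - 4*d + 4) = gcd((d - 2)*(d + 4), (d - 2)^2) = d - 2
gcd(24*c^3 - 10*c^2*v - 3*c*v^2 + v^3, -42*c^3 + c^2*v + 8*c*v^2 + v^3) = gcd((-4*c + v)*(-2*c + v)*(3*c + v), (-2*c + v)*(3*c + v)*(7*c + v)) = -6*c^2 + c*v + v^2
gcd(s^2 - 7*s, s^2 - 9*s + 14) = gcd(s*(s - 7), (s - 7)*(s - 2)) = s - 7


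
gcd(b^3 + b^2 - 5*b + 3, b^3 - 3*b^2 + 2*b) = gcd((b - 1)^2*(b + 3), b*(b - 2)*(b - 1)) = b - 1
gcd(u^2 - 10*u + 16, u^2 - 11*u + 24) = u - 8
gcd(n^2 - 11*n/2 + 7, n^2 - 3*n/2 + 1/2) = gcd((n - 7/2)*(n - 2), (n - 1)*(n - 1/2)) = 1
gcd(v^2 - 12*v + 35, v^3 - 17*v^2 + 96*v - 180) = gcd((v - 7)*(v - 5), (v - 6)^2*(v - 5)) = v - 5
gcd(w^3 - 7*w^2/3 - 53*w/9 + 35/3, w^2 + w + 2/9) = 1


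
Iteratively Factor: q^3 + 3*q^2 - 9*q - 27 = (q - 3)*(q^2 + 6*q + 9) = (q - 3)*(q + 3)*(q + 3)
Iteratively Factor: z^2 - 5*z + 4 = (z - 1)*(z - 4)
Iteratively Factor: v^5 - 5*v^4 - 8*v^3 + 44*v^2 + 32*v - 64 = (v - 1)*(v^4 - 4*v^3 - 12*v^2 + 32*v + 64) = (v - 1)*(v + 2)*(v^3 - 6*v^2 + 32) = (v - 4)*(v - 1)*(v + 2)*(v^2 - 2*v - 8) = (v - 4)^2*(v - 1)*(v + 2)*(v + 2)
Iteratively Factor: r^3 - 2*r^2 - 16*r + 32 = (r + 4)*(r^2 - 6*r + 8) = (r - 2)*(r + 4)*(r - 4)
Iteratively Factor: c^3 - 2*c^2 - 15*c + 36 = (c - 3)*(c^2 + c - 12) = (c - 3)*(c + 4)*(c - 3)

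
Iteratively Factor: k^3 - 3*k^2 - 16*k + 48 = (k - 3)*(k^2 - 16) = (k - 4)*(k - 3)*(k + 4)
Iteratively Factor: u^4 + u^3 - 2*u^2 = (u)*(u^3 + u^2 - 2*u) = u^2*(u^2 + u - 2) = u^2*(u + 2)*(u - 1)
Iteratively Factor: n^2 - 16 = (n - 4)*(n + 4)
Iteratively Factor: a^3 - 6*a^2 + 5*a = (a - 1)*(a^2 - 5*a) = (a - 5)*(a - 1)*(a)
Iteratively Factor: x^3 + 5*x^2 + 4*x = (x)*(x^2 + 5*x + 4) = x*(x + 1)*(x + 4)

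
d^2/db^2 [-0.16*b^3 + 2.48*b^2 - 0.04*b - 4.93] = 4.96 - 0.96*b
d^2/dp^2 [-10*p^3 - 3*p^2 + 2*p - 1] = -60*p - 6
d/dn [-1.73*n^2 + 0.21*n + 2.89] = 0.21 - 3.46*n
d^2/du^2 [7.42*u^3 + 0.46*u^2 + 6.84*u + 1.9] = 44.52*u + 0.92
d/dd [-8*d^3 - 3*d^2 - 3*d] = -24*d^2 - 6*d - 3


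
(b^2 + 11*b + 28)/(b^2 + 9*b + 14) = (b + 4)/(b + 2)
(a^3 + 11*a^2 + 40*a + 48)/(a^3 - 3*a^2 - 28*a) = (a^2 + 7*a + 12)/(a*(a - 7))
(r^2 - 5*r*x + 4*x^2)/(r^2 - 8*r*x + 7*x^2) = (-r + 4*x)/(-r + 7*x)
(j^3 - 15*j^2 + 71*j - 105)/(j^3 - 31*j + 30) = (j^2 - 10*j + 21)/(j^2 + 5*j - 6)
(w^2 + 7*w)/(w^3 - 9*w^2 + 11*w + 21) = w*(w + 7)/(w^3 - 9*w^2 + 11*w + 21)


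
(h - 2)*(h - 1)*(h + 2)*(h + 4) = h^4 + 3*h^3 - 8*h^2 - 12*h + 16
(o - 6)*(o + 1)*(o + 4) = o^3 - o^2 - 26*o - 24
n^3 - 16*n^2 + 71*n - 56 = (n - 8)*(n - 7)*(n - 1)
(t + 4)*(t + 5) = t^2 + 9*t + 20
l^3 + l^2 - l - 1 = (l - 1)*(l + 1)^2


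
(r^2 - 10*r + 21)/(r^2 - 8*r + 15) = (r - 7)/(r - 5)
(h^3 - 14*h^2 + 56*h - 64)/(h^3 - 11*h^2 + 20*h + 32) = (h - 2)/(h + 1)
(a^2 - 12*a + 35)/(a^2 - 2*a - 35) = (a - 5)/(a + 5)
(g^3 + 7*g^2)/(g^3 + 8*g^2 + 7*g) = g/(g + 1)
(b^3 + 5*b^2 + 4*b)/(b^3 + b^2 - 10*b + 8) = b*(b + 1)/(b^2 - 3*b + 2)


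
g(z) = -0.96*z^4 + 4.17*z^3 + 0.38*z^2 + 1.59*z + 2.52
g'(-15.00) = 15764.94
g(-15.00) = -62609.58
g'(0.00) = 1.59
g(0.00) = 2.52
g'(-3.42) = 298.92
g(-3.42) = -296.61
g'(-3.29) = 271.25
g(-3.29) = -259.57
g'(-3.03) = 220.96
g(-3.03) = -195.73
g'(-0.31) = 2.67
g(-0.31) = 1.93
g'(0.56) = 5.26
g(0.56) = 4.17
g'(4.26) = -65.01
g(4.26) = 22.41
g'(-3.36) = 285.93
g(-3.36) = -279.07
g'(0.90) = 9.61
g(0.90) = 6.67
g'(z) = -3.84*z^3 + 12.51*z^2 + 0.76*z + 1.59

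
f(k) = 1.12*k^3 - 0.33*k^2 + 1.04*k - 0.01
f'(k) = 3.36*k^2 - 0.66*k + 1.04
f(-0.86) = -1.86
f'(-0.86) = 4.09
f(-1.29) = -4.31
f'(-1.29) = 7.48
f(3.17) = 35.65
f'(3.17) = 32.71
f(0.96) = 1.68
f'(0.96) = 3.50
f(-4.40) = -106.38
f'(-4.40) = 68.99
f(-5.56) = -208.50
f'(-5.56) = 108.58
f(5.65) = 197.34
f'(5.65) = 104.57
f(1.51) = 4.66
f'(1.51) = 7.70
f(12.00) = 1900.31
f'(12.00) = 476.96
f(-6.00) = -260.05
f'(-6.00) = 125.96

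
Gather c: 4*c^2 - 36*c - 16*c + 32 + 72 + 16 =4*c^2 - 52*c + 120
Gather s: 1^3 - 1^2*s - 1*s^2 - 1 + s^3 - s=s^3 - s^2 - 2*s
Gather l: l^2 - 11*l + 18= l^2 - 11*l + 18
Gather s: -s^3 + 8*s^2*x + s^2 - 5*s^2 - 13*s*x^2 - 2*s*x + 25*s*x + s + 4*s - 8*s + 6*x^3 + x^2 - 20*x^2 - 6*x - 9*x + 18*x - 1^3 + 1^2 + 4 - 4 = -s^3 + s^2*(8*x - 4) + s*(-13*x^2 + 23*x - 3) + 6*x^3 - 19*x^2 + 3*x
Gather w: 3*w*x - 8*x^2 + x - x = 3*w*x - 8*x^2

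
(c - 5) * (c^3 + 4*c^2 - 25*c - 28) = c^4 - c^3 - 45*c^2 + 97*c + 140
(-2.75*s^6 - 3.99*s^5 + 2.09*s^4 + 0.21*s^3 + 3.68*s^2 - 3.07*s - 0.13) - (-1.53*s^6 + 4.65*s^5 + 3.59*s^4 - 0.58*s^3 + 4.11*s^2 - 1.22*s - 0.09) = -1.22*s^6 - 8.64*s^5 - 1.5*s^4 + 0.79*s^3 - 0.43*s^2 - 1.85*s - 0.04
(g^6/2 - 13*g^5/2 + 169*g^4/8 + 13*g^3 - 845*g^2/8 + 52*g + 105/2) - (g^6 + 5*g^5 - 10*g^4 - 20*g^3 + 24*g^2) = -g^6/2 - 23*g^5/2 + 249*g^4/8 + 33*g^3 - 1037*g^2/8 + 52*g + 105/2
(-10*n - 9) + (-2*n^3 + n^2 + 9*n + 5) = -2*n^3 + n^2 - n - 4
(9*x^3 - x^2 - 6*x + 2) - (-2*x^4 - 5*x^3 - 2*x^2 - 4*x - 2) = 2*x^4 + 14*x^3 + x^2 - 2*x + 4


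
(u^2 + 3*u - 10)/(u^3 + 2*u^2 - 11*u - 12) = (u^2 + 3*u - 10)/(u^3 + 2*u^2 - 11*u - 12)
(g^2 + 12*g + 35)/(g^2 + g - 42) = (g + 5)/(g - 6)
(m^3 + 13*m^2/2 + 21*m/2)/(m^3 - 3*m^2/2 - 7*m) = (2*m^2 + 13*m + 21)/(2*m^2 - 3*m - 14)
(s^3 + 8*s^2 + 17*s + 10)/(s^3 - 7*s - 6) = (s + 5)/(s - 3)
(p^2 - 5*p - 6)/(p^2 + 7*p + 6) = (p - 6)/(p + 6)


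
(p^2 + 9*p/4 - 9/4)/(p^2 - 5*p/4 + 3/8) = 2*(p + 3)/(2*p - 1)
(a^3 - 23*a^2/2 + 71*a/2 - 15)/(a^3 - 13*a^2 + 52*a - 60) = (a - 1/2)/(a - 2)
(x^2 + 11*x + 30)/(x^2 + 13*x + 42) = (x + 5)/(x + 7)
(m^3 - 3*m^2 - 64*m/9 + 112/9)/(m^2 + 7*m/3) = m - 16/3 + 16/(3*m)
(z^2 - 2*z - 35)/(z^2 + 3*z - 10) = (z - 7)/(z - 2)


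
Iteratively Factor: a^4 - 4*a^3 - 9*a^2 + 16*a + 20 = (a - 5)*(a^3 + a^2 - 4*a - 4) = (a - 5)*(a + 1)*(a^2 - 4) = (a - 5)*(a - 2)*(a + 1)*(a + 2)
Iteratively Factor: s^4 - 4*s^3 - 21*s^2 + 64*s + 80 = (s + 4)*(s^3 - 8*s^2 + 11*s + 20) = (s + 1)*(s + 4)*(s^2 - 9*s + 20) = (s - 4)*(s + 1)*(s + 4)*(s - 5)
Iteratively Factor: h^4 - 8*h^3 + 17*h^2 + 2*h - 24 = (h + 1)*(h^3 - 9*h^2 + 26*h - 24) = (h - 3)*(h + 1)*(h^2 - 6*h + 8) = (h - 4)*(h - 3)*(h + 1)*(h - 2)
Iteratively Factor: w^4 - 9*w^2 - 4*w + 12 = (w + 2)*(w^3 - 2*w^2 - 5*w + 6) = (w + 2)^2*(w^2 - 4*w + 3) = (w - 3)*(w + 2)^2*(w - 1)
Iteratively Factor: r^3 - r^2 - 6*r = (r - 3)*(r^2 + 2*r) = r*(r - 3)*(r + 2)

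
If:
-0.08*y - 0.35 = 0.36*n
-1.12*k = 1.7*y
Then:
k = -1.51785714285714*y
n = -0.222222222222222*y - 0.972222222222222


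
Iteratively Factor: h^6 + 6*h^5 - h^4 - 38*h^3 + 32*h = (h + 4)*(h^5 + 2*h^4 - 9*h^3 - 2*h^2 + 8*h) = (h + 4)^2*(h^4 - 2*h^3 - h^2 + 2*h) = h*(h + 4)^2*(h^3 - 2*h^2 - h + 2) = h*(h + 1)*(h + 4)^2*(h^2 - 3*h + 2) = h*(h - 1)*(h + 1)*(h + 4)^2*(h - 2)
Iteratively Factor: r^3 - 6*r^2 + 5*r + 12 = (r - 3)*(r^2 - 3*r - 4) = (r - 4)*(r - 3)*(r + 1)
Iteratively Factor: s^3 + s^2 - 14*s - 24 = (s + 3)*(s^2 - 2*s - 8) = (s - 4)*(s + 3)*(s + 2)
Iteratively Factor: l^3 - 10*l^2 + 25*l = (l - 5)*(l^2 - 5*l) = l*(l - 5)*(l - 5)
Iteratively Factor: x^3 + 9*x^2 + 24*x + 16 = (x + 1)*(x^2 + 8*x + 16) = (x + 1)*(x + 4)*(x + 4)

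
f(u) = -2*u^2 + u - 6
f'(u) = 1 - 4*u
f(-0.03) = -6.03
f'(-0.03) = 1.12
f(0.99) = -6.97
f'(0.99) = -2.96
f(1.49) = -8.95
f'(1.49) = -4.96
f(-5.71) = -76.92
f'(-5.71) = 23.84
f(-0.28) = -6.44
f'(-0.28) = 2.12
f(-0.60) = -7.32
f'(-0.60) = 3.40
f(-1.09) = -9.47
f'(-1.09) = 5.36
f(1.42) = -8.61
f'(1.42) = -4.68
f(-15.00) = -471.00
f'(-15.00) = 61.00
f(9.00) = -159.00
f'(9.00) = -35.00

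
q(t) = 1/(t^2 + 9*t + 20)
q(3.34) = 0.02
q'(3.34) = -0.00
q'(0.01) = -0.02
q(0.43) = 0.04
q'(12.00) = 0.00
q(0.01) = 0.05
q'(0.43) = -0.02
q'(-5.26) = 14.16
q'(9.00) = 0.00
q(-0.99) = 0.08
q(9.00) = 0.01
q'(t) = (-2*t - 9)/(t^2 + 9*t + 20)^2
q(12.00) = 0.00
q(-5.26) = 3.05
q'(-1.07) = -0.05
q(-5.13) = 6.81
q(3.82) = 0.01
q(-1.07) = 0.09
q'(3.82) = -0.00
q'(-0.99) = -0.05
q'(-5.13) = 58.39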